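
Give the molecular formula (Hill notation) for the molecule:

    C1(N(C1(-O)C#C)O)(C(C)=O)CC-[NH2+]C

Heavy atoms from the SMILES: 9 C, 2 N, 3 O.
Implicit hydrogens by atom environment:
  4 × C: no H
  2 × C: 3 H each → 6
  2 × C: 2 H each → 4
  2 × O: 1 H each → 2
  1 × C: 1 H
  1 × N (charge +1): 2 H
  1 × N: no H
  1 × O: no H
  Total hydrogens = 15.
Net charge +1.
Molecular formula: C9H15N2O3+

C9H15N2O3+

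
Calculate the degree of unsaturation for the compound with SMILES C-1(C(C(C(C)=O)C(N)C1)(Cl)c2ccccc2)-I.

6

Molecular formula from the SMILES: C13H15ClINO.
DoU = (2C + 2 + N − H − X)/2 = (2·13 + 2 + 1 − 15 − 2)/2 = 12/2 = 6.
(Structurally: 2 ring(s) + 4 π bond(s) = 6.)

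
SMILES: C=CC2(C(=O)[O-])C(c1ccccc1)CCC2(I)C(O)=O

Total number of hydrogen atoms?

14

Hydrogens are implicit in SMILES; fill each atom to its normal valence:
  5 × C (aromatic): 1 H each → 5
  4 × C: no H
  3 × C: 2 H each → 6
  2 × C: 1 H each → 2
  2 × O: no H
  1 × C (aromatic): no H
  1 × I: no H
  1 × O: 1 H
  1 × O (charge -1): no H
  Total hydrogens = 14.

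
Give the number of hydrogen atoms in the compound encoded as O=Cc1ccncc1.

Hydrogens are implicit in SMILES; fill each atom to its normal valence:
  4 × C (aromatic): 1 H each → 4
  1 × C: 1 H
  1 × C (aromatic): no H
  1 × N (aromatic): no H
  1 × O: no H
  Total hydrogens = 5.

5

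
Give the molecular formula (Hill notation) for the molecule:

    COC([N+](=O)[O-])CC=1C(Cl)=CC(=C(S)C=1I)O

Heavy atoms from the SMILES: 9 C, 1 Cl, 1 I, 1 N, 4 O, 1 S.
Implicit hydrogens by atom environment:
  5 × C (aromatic): no H
  2 × O: no H
  1 × C: 3 H
  1 × C: 2 H
  1 × C (aromatic): 1 H
  1 × C: 1 H
  1 × Cl: no H
  1 × I: no H
  1 × N (charge +1): no H
  1 × O: 1 H
  1 × O (charge -1): no H
  1 × S: 1 H
  Total hydrogens = 9.
Molecular formula: C9H9ClINO4S

C9H9ClINO4S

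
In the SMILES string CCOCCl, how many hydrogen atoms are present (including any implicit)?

Hydrogens are implicit in SMILES; fill each atom to its normal valence:
  2 × C: 2 H each → 4
  1 × C: 3 H
  1 × Cl: no H
  1 × O: no H
  Total hydrogens = 7.

7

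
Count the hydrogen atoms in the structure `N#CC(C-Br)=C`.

4

Hydrogens are implicit in SMILES; fill each atom to its normal valence:
  2 × C: 2 H each → 4
  2 × C: no H
  1 × Br: no H
  1 × N: no H
  Total hydrogens = 4.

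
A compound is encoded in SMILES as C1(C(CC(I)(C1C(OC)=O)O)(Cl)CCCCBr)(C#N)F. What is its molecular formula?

C12H15BrClFINO3

Heavy atoms from the SMILES: 1 Br, 12 C, 1 Cl, 1 F, 1 I, 1 N, 3 O.
Implicit hydrogens by atom environment:
  5 × C: 2 H each → 10
  5 × C: no H
  2 × O: no H
  1 × Br: no H
  1 × C: 3 H
  1 × C: 1 H
  1 × Cl: no H
  1 × F: no H
  1 × I: no H
  1 × N: no H
  1 × O: 1 H
  Total hydrogens = 15.
Molecular formula: C12H15BrClFINO3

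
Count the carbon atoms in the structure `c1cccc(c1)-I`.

6

The symbol for carbon appears 6 times in the SMILES. Lowercase c denotes aromatic carbon and counts toward C.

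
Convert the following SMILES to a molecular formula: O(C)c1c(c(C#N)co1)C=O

C7H5NO3

Heavy atoms from the SMILES: 7 C, 1 N, 3 O.
Implicit hydrogens by atom environment:
  3 × C (aromatic): no H
  2 × O: no H
  1 × C: 3 H
  1 × C (aromatic): 1 H
  1 × C: 1 H
  1 × C: no H
  1 × N: no H
  1 × O (aromatic): no H
  Total hydrogens = 5.
Molecular formula: C7H5NO3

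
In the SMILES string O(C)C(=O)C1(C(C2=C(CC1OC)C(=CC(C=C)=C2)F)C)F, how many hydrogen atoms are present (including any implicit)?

Hydrogens are implicit in SMILES; fill each atom to its normal valence:
  4 × C (aromatic): no H
  3 × C: 3 H each → 9
  3 × C: 1 H each → 3
  3 × O: no H
  2 × C: 2 H each → 4
  2 × C (aromatic): 1 H each → 2
  2 × C: no H
  2 × F: no H
  Total hydrogens = 18.

18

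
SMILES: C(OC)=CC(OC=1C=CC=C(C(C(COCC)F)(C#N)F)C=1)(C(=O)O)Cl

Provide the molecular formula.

C17H18ClF2NO5

Heavy atoms from the SMILES: 17 C, 1 Cl, 2 F, 1 N, 5 O.
Implicit hydrogens by atom environment:
  4 × C (aromatic): 1 H each → 4
  4 × C: no H
  4 × O: no H
  3 × C: 1 H each → 3
  2 × C: 3 H each → 6
  2 × C: 2 H each → 4
  2 × C (aromatic): no H
  2 × F: no H
  1 × Cl: no H
  1 × N: no H
  1 × O: 1 H
  Total hydrogens = 18.
Molecular formula: C17H18ClF2NO5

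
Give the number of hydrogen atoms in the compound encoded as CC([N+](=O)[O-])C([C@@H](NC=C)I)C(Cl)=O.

Hydrogens are implicit in SMILES; fill each atom to its normal valence:
  4 × C: 1 H each → 4
  2 × O: no H
  1 × C: 3 H
  1 × C: 2 H
  1 × C: no H
  1 × Cl: no H
  1 × I: no H
  1 × N: 1 H
  1 × N (charge +1): no H
  1 × O (charge -1): no H
  Total hydrogens = 10.

10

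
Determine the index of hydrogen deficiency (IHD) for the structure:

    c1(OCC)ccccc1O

Molecular formula from the SMILES: C8H10O2.
DoU = (2C + 2 + N − H − X)/2 = (2·8 + 2 + 0 − 10 − 0)/2 = 8/2 = 4.
(Structurally: 1 ring(s) + 3 π bond(s) = 4.)

4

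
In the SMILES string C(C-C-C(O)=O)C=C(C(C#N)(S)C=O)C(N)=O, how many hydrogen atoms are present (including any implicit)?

Hydrogens are implicit in SMILES; fill each atom to its normal valence:
  5 × C: no H
  3 × C: 2 H each → 6
  3 × O: no H
  2 × C: 1 H each → 2
  1 × N: 2 H
  1 × N: no H
  1 × O: 1 H
  1 × S: 1 H
  Total hydrogens = 12.

12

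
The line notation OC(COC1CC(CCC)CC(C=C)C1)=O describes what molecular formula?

C13H22O3

Heavy atoms from the SMILES: 13 C, 3 O.
Implicit hydrogens by atom environment:
  7 × C: 2 H each → 14
  4 × C: 1 H each → 4
  2 × O: no H
  1 × C: 3 H
  1 × C: no H
  1 × O: 1 H
  Total hydrogens = 22.
Molecular formula: C13H22O3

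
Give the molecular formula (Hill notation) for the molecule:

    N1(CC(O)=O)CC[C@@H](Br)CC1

C7H12BrNO2

Heavy atoms from the SMILES: 1 Br, 7 C, 1 N, 2 O.
Implicit hydrogens by atom environment:
  5 × C: 2 H each → 10
  1 × Br: no H
  1 × C: 1 H
  1 × C: no H
  1 × N: no H
  1 × O: 1 H
  1 × O: no H
  Total hydrogens = 12.
Molecular formula: C7H12BrNO2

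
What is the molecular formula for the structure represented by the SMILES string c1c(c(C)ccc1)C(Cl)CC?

C10H13Cl

Heavy atoms from the SMILES: 10 C, 1 Cl.
Implicit hydrogens by atom environment:
  4 × C (aromatic): 1 H each → 4
  2 × C: 3 H each → 6
  2 × C (aromatic): no H
  1 × C: 2 H
  1 × C: 1 H
  1 × Cl: no H
  Total hydrogens = 13.
Molecular formula: C10H13Cl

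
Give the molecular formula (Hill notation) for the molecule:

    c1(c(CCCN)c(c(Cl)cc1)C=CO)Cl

Heavy atoms from the SMILES: 11 C, 2 Cl, 1 N, 1 O.
Implicit hydrogens by atom environment:
  4 × C (aromatic): no H
  3 × C: 2 H each → 6
  2 × C (aromatic): 1 H each → 2
  2 × C: 1 H each → 2
  2 × Cl: no H
  1 × N: 2 H
  1 × O: 1 H
  Total hydrogens = 13.
Molecular formula: C11H13Cl2NO

C11H13Cl2NO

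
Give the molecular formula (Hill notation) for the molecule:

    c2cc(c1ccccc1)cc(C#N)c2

C13H9N

Heavy atoms from the SMILES: 13 C, 1 N.
Implicit hydrogens by atom environment:
  9 × C (aromatic): 1 H each → 9
  3 × C (aromatic): no H
  1 × C: no H
  1 × N: no H
  Total hydrogens = 9.
Molecular formula: C13H9N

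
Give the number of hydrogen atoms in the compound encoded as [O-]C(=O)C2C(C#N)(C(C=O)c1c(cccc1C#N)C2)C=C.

11

Hydrogens are implicit in SMILES; fill each atom to its normal valence:
  4 × C: 1 H each → 4
  4 × C: no H
  3 × C (aromatic): 1 H each → 3
  3 × C (aromatic): no H
  2 × C: 2 H each → 4
  2 × N: no H
  2 × O: no H
  1 × O (charge -1): no H
  Total hydrogens = 11.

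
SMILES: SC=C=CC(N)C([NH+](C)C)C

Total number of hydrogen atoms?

Hydrogens are implicit in SMILES; fill each atom to its normal valence:
  4 × C: 1 H each → 4
  3 × C: 3 H each → 9
  1 × C: no H
  1 × N: 2 H
  1 × N (charge +1): 1 H
  1 × S: 1 H
  Total hydrogens = 17.

17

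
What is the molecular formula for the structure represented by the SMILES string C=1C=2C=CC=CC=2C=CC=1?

Heavy atoms from the SMILES: 10 C.
Implicit hydrogens by atom environment:
  8 × C (aromatic): 1 H each → 8
  2 × C (aromatic): no H
  Total hydrogens = 8.
Molecular formula: C10H8

C10H8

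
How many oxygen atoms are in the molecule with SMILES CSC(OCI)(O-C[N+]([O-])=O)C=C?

4

The symbol for oxygen appears 4 times in the SMILES.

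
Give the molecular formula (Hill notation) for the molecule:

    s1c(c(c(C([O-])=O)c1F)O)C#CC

Heavy atoms from the SMILES: 8 C, 1 F, 3 O, 1 S.
Implicit hydrogens by atom environment:
  4 × C (aromatic): no H
  3 × C: no H
  1 × C: 3 H
  1 × F: no H
  1 × O: 1 H
  1 × O: no H
  1 × O (charge -1): no H
  1 × S (aromatic): no H
  Total hydrogens = 4.
Net charge -1.
Molecular formula: C8H4FO3S-

C8H4FO3S-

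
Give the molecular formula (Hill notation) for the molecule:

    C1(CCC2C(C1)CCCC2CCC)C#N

Heavy atoms from the SMILES: 14 C, 1 N.
Implicit hydrogens by atom environment:
  8 × C: 2 H each → 16
  4 × C: 1 H each → 4
  1 × C: 3 H
  1 × C: no H
  1 × N: no H
  Total hydrogens = 23.
Molecular formula: C14H23N

C14H23N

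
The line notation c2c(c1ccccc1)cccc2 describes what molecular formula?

Heavy atoms from the SMILES: 12 C.
Implicit hydrogens by atom environment:
  10 × C (aromatic): 1 H each → 10
  2 × C (aromatic): no H
  Total hydrogens = 10.
Molecular formula: C12H10

C12H10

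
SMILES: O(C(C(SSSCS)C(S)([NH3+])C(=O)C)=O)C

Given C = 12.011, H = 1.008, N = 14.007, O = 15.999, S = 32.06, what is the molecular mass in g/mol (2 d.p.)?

320.49

Molecular formula: C7H14NO3S5+.
M = 7×12.011 + 14×1.008 + 1×14.007 + 3×15.999 + 5×32.06 = 320.49 g/mol.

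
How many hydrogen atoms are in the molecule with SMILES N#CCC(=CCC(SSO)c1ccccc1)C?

15

Hydrogens are implicit in SMILES; fill each atom to its normal valence:
  5 × C (aromatic): 1 H each → 5
  2 × C: 2 H each → 4
  2 × C: 1 H each → 2
  2 × C: no H
  2 × S: no H
  1 × C: 3 H
  1 × C (aromatic): no H
  1 × N: no H
  1 × O: 1 H
  Total hydrogens = 15.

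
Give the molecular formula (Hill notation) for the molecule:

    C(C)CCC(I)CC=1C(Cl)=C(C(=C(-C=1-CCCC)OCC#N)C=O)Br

Heavy atoms from the SMILES: 1 Br, 19 C, 1 Cl, 1 I, 1 N, 2 O.
Implicit hydrogens by atom environment:
  8 × C: 2 H each → 16
  6 × C (aromatic): no H
  2 × C: 3 H each → 6
  2 × C: 1 H each → 2
  2 × O: no H
  1 × Br: no H
  1 × C: no H
  1 × Cl: no H
  1 × I: no H
  1 × N: no H
  Total hydrogens = 24.
Molecular formula: C19H24BrClINO2

C19H24BrClINO2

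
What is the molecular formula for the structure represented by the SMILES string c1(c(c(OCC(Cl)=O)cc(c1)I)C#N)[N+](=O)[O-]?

C9H4ClIN2O4

Heavy atoms from the SMILES: 9 C, 1 Cl, 1 I, 2 N, 4 O.
Implicit hydrogens by atom environment:
  4 × C (aromatic): no H
  3 × O: no H
  2 × C (aromatic): 1 H each → 2
  2 × C: no H
  1 × C: 2 H
  1 × Cl: no H
  1 × I: no H
  1 × N (charge +1): no H
  1 × N: no H
  1 × O (charge -1): no H
  Total hydrogens = 4.
Molecular formula: C9H4ClIN2O4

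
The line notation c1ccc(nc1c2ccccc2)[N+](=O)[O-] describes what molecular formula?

C11H8N2O2

Heavy atoms from the SMILES: 11 C, 2 N, 2 O.
Implicit hydrogens by atom environment:
  8 × C (aromatic): 1 H each → 8
  3 × C (aromatic): no H
  1 × N (aromatic): no H
  1 × N (charge +1): no H
  1 × O: no H
  1 × O (charge -1): no H
  Total hydrogens = 8.
Molecular formula: C11H8N2O2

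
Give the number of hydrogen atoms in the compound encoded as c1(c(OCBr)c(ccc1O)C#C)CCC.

Hydrogens are implicit in SMILES; fill each atom to its normal valence:
  4 × C (aromatic): no H
  3 × C: 2 H each → 6
  2 × C (aromatic): 1 H each → 2
  1 × Br: no H
  1 × C: 3 H
  1 × C: 1 H
  1 × C: no H
  1 × O: 1 H
  1 × O: no H
  Total hydrogens = 13.

13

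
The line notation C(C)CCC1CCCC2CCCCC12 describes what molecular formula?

Heavy atoms from the SMILES: 14 C.
Implicit hydrogens by atom environment:
  10 × C: 2 H each → 20
  3 × C: 1 H each → 3
  1 × C: 3 H
  Total hydrogens = 26.
Molecular formula: C14H26

C14H26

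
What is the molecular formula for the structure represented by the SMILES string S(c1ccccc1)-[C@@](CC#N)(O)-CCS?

Heavy atoms from the SMILES: 11 C, 1 N, 1 O, 2 S.
Implicit hydrogens by atom environment:
  5 × C (aromatic): 1 H each → 5
  3 × C: 2 H each → 6
  2 × C: no H
  1 × C (aromatic): no H
  1 × N: no H
  1 × O: 1 H
  1 × S: 1 H
  1 × S: no H
  Total hydrogens = 13.
Molecular formula: C11H13NOS2

C11H13NOS2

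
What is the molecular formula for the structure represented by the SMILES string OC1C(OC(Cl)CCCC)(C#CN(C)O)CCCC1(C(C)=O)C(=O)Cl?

Heavy atoms from the SMILES: 17 C, 2 Cl, 1 N, 5 O.
Implicit hydrogens by atom environment:
  6 × C: 2 H each → 12
  6 × C: no H
  3 × C: 3 H each → 9
  3 × O: no H
  2 × C: 1 H each → 2
  2 × Cl: no H
  2 × O: 1 H each → 2
  1 × N: no H
  Total hydrogens = 25.
Molecular formula: C17H25Cl2NO5

C17H25Cl2NO5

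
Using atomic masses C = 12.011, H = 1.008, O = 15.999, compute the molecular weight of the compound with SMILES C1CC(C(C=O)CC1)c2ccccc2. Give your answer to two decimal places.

188.27

Molecular formula: C13H16O.
M = 13×12.011 + 16×1.008 + 1×15.999 = 188.27 g/mol.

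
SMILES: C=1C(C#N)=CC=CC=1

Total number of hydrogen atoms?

5

Hydrogens are implicit in SMILES; fill each atom to its normal valence:
  5 × C (aromatic): 1 H each → 5
  1 × C (aromatic): no H
  1 × C: no H
  1 × N: no H
  Total hydrogens = 5.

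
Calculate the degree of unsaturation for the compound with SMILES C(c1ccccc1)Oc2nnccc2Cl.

8

Molecular formula from the SMILES: C11H9ClN2O.
DoU = (2C + 2 + N − H − X)/2 = (2·11 + 2 + 2 − 9 − 1)/2 = 16/2 = 8.
(Structurally: 2 ring(s) + 6 π bond(s) = 8.)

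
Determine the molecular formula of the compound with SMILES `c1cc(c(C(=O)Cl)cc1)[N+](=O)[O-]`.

Heavy atoms from the SMILES: 7 C, 1 Cl, 1 N, 3 O.
Implicit hydrogens by atom environment:
  4 × C (aromatic): 1 H each → 4
  2 × C (aromatic): no H
  2 × O: no H
  1 × C: no H
  1 × Cl: no H
  1 × N (charge +1): no H
  1 × O (charge -1): no H
  Total hydrogens = 4.
Molecular formula: C7H4ClNO3

C7H4ClNO3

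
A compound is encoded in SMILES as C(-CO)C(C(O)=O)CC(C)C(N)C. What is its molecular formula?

C9H19NO3

Heavy atoms from the SMILES: 9 C, 1 N, 3 O.
Implicit hydrogens by atom environment:
  3 × C: 2 H each → 6
  3 × C: 1 H each → 3
  2 × C: 3 H each → 6
  2 × O: 1 H each → 2
  1 × C: no H
  1 × N: 2 H
  1 × O: no H
  Total hydrogens = 19.
Molecular formula: C9H19NO3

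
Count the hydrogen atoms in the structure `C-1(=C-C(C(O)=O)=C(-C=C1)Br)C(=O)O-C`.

Hydrogens are implicit in SMILES; fill each atom to its normal valence:
  3 × C (aromatic): 1 H each → 3
  3 × C (aromatic): no H
  3 × O: no H
  2 × C: no H
  1 × Br: no H
  1 × C: 3 H
  1 × O: 1 H
  Total hydrogens = 7.

7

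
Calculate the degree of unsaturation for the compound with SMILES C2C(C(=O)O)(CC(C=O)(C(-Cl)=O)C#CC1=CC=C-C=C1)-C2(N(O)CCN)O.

Molecular formula from the SMILES: C18H19ClN2O6.
DoU = (2C + 2 + N − H − X)/2 = (2·18 + 2 + 2 − 19 − 1)/2 = 20/2 = 10.
(Structurally: 2 ring(s) + 8 π bond(s) = 10.)

10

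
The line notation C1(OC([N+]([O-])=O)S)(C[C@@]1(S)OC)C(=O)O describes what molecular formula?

C6H9NO6S2

Heavy atoms from the SMILES: 6 C, 1 N, 6 O, 2 S.
Implicit hydrogens by atom environment:
  4 × O: no H
  3 × C: no H
  2 × S: 1 H each → 2
  1 × C: 3 H
  1 × C: 2 H
  1 × C: 1 H
  1 × N (charge +1): no H
  1 × O: 1 H
  1 × O (charge -1): no H
  Total hydrogens = 9.
Molecular formula: C6H9NO6S2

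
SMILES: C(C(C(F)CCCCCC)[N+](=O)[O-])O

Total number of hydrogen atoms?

Hydrogens are implicit in SMILES; fill each atom to its normal valence:
  6 × C: 2 H each → 12
  2 × C: 1 H each → 2
  1 × C: 3 H
  1 × F: no H
  1 × N (charge +1): no H
  1 × O: 1 H
  1 × O: no H
  1 × O (charge -1): no H
  Total hydrogens = 18.

18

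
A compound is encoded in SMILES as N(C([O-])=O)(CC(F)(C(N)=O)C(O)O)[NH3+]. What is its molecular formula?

Heavy atoms from the SMILES: 5 C, 1 F, 3 N, 5 O.
Implicit hydrogens by atom environment:
  3 × C: no H
  2 × O: 1 H each → 2
  2 × O: no H
  1 × C: 2 H
  1 × C: 1 H
  1 × F: no H
  1 × N (charge +1): 3 H
  1 × N: 2 H
  1 × N: no H
  1 × O (charge -1): no H
  Total hydrogens = 10.
Molecular formula: C5H10FN3O5

C5H10FN3O5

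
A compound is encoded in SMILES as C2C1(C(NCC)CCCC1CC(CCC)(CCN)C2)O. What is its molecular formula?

Heavy atoms from the SMILES: 17 C, 2 N, 1 O.
Implicit hydrogens by atom environment:
  11 × C: 2 H each → 22
  2 × C: 3 H each → 6
  2 × C: 1 H each → 2
  2 × C: no H
  1 × N: 2 H
  1 × N: 1 H
  1 × O: 1 H
  Total hydrogens = 34.
Molecular formula: C17H34N2O

C17H34N2O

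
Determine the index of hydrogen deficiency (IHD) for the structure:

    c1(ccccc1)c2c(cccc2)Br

8

Molecular formula from the SMILES: C12H9Br.
DoU = (2C + 2 + N − H − X)/2 = (2·12 + 2 + 0 − 9 − 1)/2 = 16/2 = 8.
(Structurally: 2 ring(s) + 6 π bond(s) = 8.)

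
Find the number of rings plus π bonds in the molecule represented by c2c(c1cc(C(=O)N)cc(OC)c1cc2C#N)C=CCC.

Molecular formula from the SMILES: C17H16N2O2.
DoU = (2C + 2 + N − H − X)/2 = (2·17 + 2 + 2 − 16 − 0)/2 = 22/2 = 11.
(Structurally: 2 ring(s) + 9 π bond(s) = 11.)

11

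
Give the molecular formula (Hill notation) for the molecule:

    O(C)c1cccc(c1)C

Heavy atoms from the SMILES: 8 C, 1 O.
Implicit hydrogens by atom environment:
  4 × C (aromatic): 1 H each → 4
  2 × C: 3 H each → 6
  2 × C (aromatic): no H
  1 × O: no H
  Total hydrogens = 10.
Molecular formula: C8H10O

C8H10O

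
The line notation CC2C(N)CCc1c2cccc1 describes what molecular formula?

C11H15N

Heavy atoms from the SMILES: 11 C, 1 N.
Implicit hydrogens by atom environment:
  4 × C (aromatic): 1 H each → 4
  2 × C: 2 H each → 4
  2 × C: 1 H each → 2
  2 × C (aromatic): no H
  1 × C: 3 H
  1 × N: 2 H
  Total hydrogens = 15.
Molecular formula: C11H15N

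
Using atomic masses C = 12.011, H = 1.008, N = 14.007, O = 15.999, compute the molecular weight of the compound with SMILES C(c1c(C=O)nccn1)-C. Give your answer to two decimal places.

136.15

Molecular formula: C7H8N2O.
M = 7×12.011 + 8×1.008 + 2×14.007 + 1×15.999 = 136.15 g/mol.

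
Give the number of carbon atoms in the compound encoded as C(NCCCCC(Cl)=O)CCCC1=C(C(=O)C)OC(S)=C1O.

The symbol for carbon appears 15 times in the SMILES. (Cl is a single chlorine, not C + l.)

15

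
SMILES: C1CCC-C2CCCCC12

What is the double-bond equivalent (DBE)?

Molecular formula from the SMILES: C10H18.
DoU = (2C + 2 + N − H − X)/2 = (2·10 + 2 + 0 − 18 − 0)/2 = 4/2 = 2.
(Structurally: 2 ring(s) + 0 π bond(s) = 2.)

2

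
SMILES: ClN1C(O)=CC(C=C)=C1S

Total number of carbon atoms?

6

The symbol for carbon appears 6 times in the SMILES. (Cl is a single chlorine, not C + l.)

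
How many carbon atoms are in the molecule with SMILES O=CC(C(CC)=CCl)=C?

The symbol for carbon appears 7 times in the SMILES. (Cl is a single chlorine, not C + l.)

7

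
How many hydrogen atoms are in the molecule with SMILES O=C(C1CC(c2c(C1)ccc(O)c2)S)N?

Hydrogens are implicit in SMILES; fill each atom to its normal valence:
  3 × C (aromatic): 1 H each → 3
  3 × C (aromatic): no H
  2 × C: 2 H each → 4
  2 × C: 1 H each → 2
  1 × C: no H
  1 × N: 2 H
  1 × O: 1 H
  1 × O: no H
  1 × S: 1 H
  Total hydrogens = 13.

13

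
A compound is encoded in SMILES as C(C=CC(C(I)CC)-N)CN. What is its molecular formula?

C8H17IN2

Heavy atoms from the SMILES: 8 C, 1 I, 2 N.
Implicit hydrogens by atom environment:
  4 × C: 1 H each → 4
  3 × C: 2 H each → 6
  2 × N: 2 H each → 4
  1 × C: 3 H
  1 × I: no H
  Total hydrogens = 17.
Molecular formula: C8H17IN2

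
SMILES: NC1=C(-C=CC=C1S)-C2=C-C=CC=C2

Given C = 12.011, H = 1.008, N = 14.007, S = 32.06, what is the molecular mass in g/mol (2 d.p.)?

Molecular formula: C12H11NS.
M = 12×12.011 + 11×1.008 + 1×14.007 + 1×32.06 = 201.29 g/mol.

201.29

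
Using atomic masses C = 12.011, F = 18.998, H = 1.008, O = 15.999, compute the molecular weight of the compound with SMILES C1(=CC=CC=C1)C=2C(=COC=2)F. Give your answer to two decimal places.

162.16

Molecular formula: C10H7FO.
M = 10×12.011 + 1×18.998 + 7×1.008 + 1×15.999 = 162.16 g/mol.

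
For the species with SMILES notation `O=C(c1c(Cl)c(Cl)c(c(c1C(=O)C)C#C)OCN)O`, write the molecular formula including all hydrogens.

Heavy atoms from the SMILES: 12 C, 2 Cl, 1 N, 4 O.
Implicit hydrogens by atom environment:
  6 × C (aromatic): no H
  3 × C: no H
  3 × O: no H
  2 × Cl: no H
  1 × C: 3 H
  1 × C: 2 H
  1 × C: 1 H
  1 × N: 2 H
  1 × O: 1 H
  Total hydrogens = 9.
Molecular formula: C12H9Cl2NO4

C12H9Cl2NO4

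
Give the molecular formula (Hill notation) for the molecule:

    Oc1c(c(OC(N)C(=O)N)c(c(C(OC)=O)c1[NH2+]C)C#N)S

Heavy atoms from the SMILES: 12 C, 4 N, 5 O, 1 S.
Implicit hydrogens by atom environment:
  6 × C (aromatic): no H
  4 × O: no H
  3 × C: no H
  2 × C: 3 H each → 6
  2 × N: 2 H each → 4
  1 × C: 1 H
  1 × N (charge +1): 2 H
  1 × N: no H
  1 × O: 1 H
  1 × S: 1 H
  Total hydrogens = 15.
Net charge +1.
Molecular formula: C12H15N4O5S+

C12H15N4O5S+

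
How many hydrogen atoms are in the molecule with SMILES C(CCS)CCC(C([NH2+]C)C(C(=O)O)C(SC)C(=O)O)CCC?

32

Hydrogens are implicit in SMILES; fill each atom to its normal valence:
  7 × C: 2 H each → 14
  4 × C: 1 H each → 4
  3 × C: 3 H each → 9
  2 × C: no H
  2 × O: 1 H each → 2
  2 × O: no H
  1 × N (charge +1): 2 H
  1 × S: 1 H
  1 × S: no H
  Total hydrogens = 32.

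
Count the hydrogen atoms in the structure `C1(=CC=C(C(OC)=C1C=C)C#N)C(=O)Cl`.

Hydrogens are implicit in SMILES; fill each atom to its normal valence:
  4 × C (aromatic): no H
  2 × C (aromatic): 1 H each → 2
  2 × C: no H
  2 × O: no H
  1 × C: 3 H
  1 × C: 2 H
  1 × C: 1 H
  1 × Cl: no H
  1 × N: no H
  Total hydrogens = 8.

8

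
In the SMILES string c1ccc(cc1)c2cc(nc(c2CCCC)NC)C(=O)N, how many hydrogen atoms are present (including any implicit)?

21

Hydrogens are implicit in SMILES; fill each atom to its normal valence:
  6 × C (aromatic): 1 H each → 6
  5 × C (aromatic): no H
  3 × C: 2 H each → 6
  2 × C: 3 H each → 6
  1 × C: no H
  1 × N: 2 H
  1 × N: 1 H
  1 × N (aromatic): no H
  1 × O: no H
  Total hydrogens = 21.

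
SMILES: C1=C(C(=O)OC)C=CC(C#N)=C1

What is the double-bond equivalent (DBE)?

7

Molecular formula from the SMILES: C9H7NO2.
DoU = (2C + 2 + N − H − X)/2 = (2·9 + 2 + 1 − 7 − 0)/2 = 14/2 = 7.
(Structurally: 1 ring(s) + 6 π bond(s) = 7.)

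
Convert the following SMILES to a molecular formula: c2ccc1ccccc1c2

Heavy atoms from the SMILES: 10 C.
Implicit hydrogens by atom environment:
  8 × C (aromatic): 1 H each → 8
  2 × C (aromatic): no H
  Total hydrogens = 8.
Molecular formula: C10H8

C10H8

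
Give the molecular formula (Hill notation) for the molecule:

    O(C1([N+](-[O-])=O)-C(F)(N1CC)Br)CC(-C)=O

Heavy atoms from the SMILES: 1 Br, 7 C, 1 F, 2 N, 4 O.
Implicit hydrogens by atom environment:
  3 × C: no H
  3 × O: no H
  2 × C: 3 H each → 6
  2 × C: 2 H each → 4
  1 × Br: no H
  1 × F: no H
  1 × N: no H
  1 × N (charge +1): no H
  1 × O (charge -1): no H
  Total hydrogens = 10.
Molecular formula: C7H10BrFN2O4

C7H10BrFN2O4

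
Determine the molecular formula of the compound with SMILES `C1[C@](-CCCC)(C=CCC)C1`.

Heavy atoms from the SMILES: 11 C.
Implicit hydrogens by atom environment:
  6 × C: 2 H each → 12
  2 × C: 3 H each → 6
  2 × C: 1 H each → 2
  1 × C: no H
  Total hydrogens = 20.
Molecular formula: C11H20

C11H20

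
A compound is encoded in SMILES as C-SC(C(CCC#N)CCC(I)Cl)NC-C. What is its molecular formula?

Heavy atoms from the SMILES: 11 C, 1 Cl, 1 I, 2 N, 1 S.
Implicit hydrogens by atom environment:
  5 × C: 2 H each → 10
  3 × C: 1 H each → 3
  2 × C: 3 H each → 6
  1 × C: no H
  1 × Cl: no H
  1 × I: no H
  1 × N: 1 H
  1 × N: no H
  1 × S: no H
  Total hydrogens = 20.
Molecular formula: C11H20ClIN2S

C11H20ClIN2S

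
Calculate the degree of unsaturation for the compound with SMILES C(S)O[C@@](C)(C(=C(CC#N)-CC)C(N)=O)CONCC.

4

Molecular formula from the SMILES: C13H23N3O3S.
DoU = (2C + 2 + N − H − X)/2 = (2·13 + 2 + 3 − 23 − 0)/2 = 8/2 = 4.
(Structurally: 0 ring(s) + 4 π bond(s) = 4.)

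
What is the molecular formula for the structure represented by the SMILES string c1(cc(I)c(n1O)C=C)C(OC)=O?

C8H8INO3

Heavy atoms from the SMILES: 8 C, 1 I, 1 N, 3 O.
Implicit hydrogens by atom environment:
  3 × C (aromatic): no H
  2 × O: no H
  1 × C: 3 H
  1 × C: 2 H
  1 × C (aromatic): 1 H
  1 × C: 1 H
  1 × C: no H
  1 × I: no H
  1 × N (aromatic): no H
  1 × O: 1 H
  Total hydrogens = 8.
Molecular formula: C8H8INO3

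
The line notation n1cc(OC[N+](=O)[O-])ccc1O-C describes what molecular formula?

Heavy atoms from the SMILES: 7 C, 2 N, 4 O.
Implicit hydrogens by atom environment:
  3 × C (aromatic): 1 H each → 3
  3 × O: no H
  2 × C (aromatic): no H
  1 × C: 3 H
  1 × C: 2 H
  1 × N (aromatic): no H
  1 × N (charge +1): no H
  1 × O (charge -1): no H
  Total hydrogens = 8.
Molecular formula: C7H8N2O4

C7H8N2O4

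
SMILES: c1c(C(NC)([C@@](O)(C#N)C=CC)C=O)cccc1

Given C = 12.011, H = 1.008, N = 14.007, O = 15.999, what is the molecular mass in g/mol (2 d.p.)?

Molecular formula: C14H16N2O2.
M = 14×12.011 + 16×1.008 + 2×14.007 + 2×15.999 = 244.29 g/mol.

244.29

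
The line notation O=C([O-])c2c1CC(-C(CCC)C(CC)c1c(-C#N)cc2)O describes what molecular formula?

C17H20NO3-

Heavy atoms from the SMILES: 17 C, 1 N, 3 O.
Implicit hydrogens by atom environment:
  4 × C: 2 H each → 8
  4 × C (aromatic): no H
  3 × C: 1 H each → 3
  2 × C: 3 H each → 6
  2 × C (aromatic): 1 H each → 2
  2 × C: no H
  1 × N: no H
  1 × O: 1 H
  1 × O: no H
  1 × O (charge -1): no H
  Total hydrogens = 20.
Net charge -1.
Molecular formula: C17H20NO3-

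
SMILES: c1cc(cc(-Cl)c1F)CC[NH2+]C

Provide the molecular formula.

C9H12ClFN+

Heavy atoms from the SMILES: 9 C, 1 Cl, 1 F, 1 N.
Implicit hydrogens by atom environment:
  3 × C (aromatic): 1 H each → 3
  3 × C (aromatic): no H
  2 × C: 2 H each → 4
  1 × C: 3 H
  1 × Cl: no H
  1 × F: no H
  1 × N (charge +1): 2 H
  Total hydrogens = 12.
Net charge +1.
Molecular formula: C9H12ClFN+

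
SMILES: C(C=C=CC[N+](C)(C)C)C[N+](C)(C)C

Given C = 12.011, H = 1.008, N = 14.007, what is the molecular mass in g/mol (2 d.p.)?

198.35

Molecular formula: [C12H26N2]2+.
M = 12×12.011 + 26×1.008 + 2×14.007 = 198.35 g/mol.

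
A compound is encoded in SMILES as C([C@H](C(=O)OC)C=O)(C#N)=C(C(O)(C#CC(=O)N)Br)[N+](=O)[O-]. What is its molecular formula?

C11H8BrN3O7

Heavy atoms from the SMILES: 1 Br, 11 C, 3 N, 7 O.
Implicit hydrogens by atom environment:
  8 × C: no H
  5 × O: no H
  2 × C: 1 H each → 2
  1 × Br: no H
  1 × C: 3 H
  1 × N: 2 H
  1 × N: no H
  1 × N (charge +1): no H
  1 × O: 1 H
  1 × O (charge -1): no H
  Total hydrogens = 8.
Molecular formula: C11H8BrN3O7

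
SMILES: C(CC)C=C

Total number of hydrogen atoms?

10

Hydrogens are implicit in SMILES; fill each atom to its normal valence:
  3 × C: 2 H each → 6
  1 × C: 3 H
  1 × C: 1 H
  Total hydrogens = 10.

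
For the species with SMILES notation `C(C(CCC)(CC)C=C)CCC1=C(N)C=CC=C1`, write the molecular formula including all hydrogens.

Heavy atoms from the SMILES: 17 C, 1 N.
Implicit hydrogens by atom environment:
  7 × C: 2 H each → 14
  4 × C (aromatic): 1 H each → 4
  2 × C: 3 H each → 6
  2 × C (aromatic): no H
  1 × C: 1 H
  1 × C: no H
  1 × N: 2 H
  Total hydrogens = 27.
Molecular formula: C17H27N

C17H27N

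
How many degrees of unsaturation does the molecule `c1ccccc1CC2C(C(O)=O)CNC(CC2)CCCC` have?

6

Molecular formula from the SMILES: C18H27NO2.
DoU = (2C + 2 + N − H − X)/2 = (2·18 + 2 + 1 − 27 − 0)/2 = 12/2 = 6.
(Structurally: 2 ring(s) + 4 π bond(s) = 6.)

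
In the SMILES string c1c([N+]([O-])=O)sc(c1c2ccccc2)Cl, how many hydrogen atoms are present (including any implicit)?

6

Hydrogens are implicit in SMILES; fill each atom to its normal valence:
  6 × C (aromatic): 1 H each → 6
  4 × C (aromatic): no H
  1 × Cl: no H
  1 × N (charge +1): no H
  1 × O: no H
  1 × O (charge -1): no H
  1 × S (aromatic): no H
  Total hydrogens = 6.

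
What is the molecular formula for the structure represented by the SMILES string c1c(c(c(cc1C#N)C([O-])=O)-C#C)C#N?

C11H3N2O2-

Heavy atoms from the SMILES: 11 C, 2 N, 2 O.
Implicit hydrogens by atom environment:
  4 × C (aromatic): no H
  4 × C: no H
  2 × C (aromatic): 1 H each → 2
  2 × N: no H
  1 × C: 1 H
  1 × O: no H
  1 × O (charge -1): no H
  Total hydrogens = 3.
Net charge -1.
Molecular formula: C11H3N2O2-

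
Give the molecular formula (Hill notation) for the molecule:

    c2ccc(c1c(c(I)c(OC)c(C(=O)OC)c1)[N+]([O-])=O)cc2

C15H12INO5

Heavy atoms from the SMILES: 15 C, 1 I, 1 N, 5 O.
Implicit hydrogens by atom environment:
  6 × C (aromatic): 1 H each → 6
  6 × C (aromatic): no H
  4 × O: no H
  2 × C: 3 H each → 6
  1 × C: no H
  1 × I: no H
  1 × N (charge +1): no H
  1 × O (charge -1): no H
  Total hydrogens = 12.
Molecular formula: C15H12INO5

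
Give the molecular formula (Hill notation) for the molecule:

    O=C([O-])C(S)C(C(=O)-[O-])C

[C5H6O4S]2-

Heavy atoms from the SMILES: 5 C, 4 O, 1 S.
Implicit hydrogens by atom environment:
  2 × C: 1 H each → 2
  2 × C: no H
  2 × O: no H
  2 × O (charge -1): no H
  1 × C: 3 H
  1 × S: 1 H
  Total hydrogens = 6.
Net charge -2.
Molecular formula: [C5H6O4S]2-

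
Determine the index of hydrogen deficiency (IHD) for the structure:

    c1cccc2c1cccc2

7

Molecular formula from the SMILES: C10H8.
DoU = (2C + 2 + N − H − X)/2 = (2·10 + 2 + 0 − 8 − 0)/2 = 14/2 = 7.
(Structurally: 2 ring(s) + 5 π bond(s) = 7.)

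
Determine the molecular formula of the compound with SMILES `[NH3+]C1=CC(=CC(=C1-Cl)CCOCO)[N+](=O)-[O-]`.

Heavy atoms from the SMILES: 9 C, 1 Cl, 2 N, 4 O.
Implicit hydrogens by atom environment:
  4 × C (aromatic): no H
  3 × C: 2 H each → 6
  2 × C (aromatic): 1 H each → 2
  2 × O: no H
  1 × Cl: no H
  1 × N (charge +1): 3 H
  1 × N (charge +1): no H
  1 × O: 1 H
  1 × O (charge -1): no H
  Total hydrogens = 12.
Net charge +1.
Molecular formula: C9H12ClN2O4+

C9H12ClN2O4+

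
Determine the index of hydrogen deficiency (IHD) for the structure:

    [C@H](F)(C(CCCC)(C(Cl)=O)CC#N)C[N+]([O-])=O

4

Molecular formula from the SMILES: C10H14ClFN2O3.
DoU = (2C + 2 + N − H − X)/2 = (2·10 + 2 + 2 − 14 − 2)/2 = 8/2 = 4.
(Structurally: 0 ring(s) + 4 π bond(s) = 4.)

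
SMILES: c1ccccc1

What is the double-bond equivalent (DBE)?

4

Molecular formula from the SMILES: C6H6.
DoU = (2C + 2 + N − H − X)/2 = (2·6 + 2 + 0 − 6 − 0)/2 = 8/2 = 4.
(Structurally: 1 ring(s) + 3 π bond(s) = 4.)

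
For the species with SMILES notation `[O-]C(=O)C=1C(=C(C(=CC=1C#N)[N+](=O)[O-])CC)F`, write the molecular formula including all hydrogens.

C10H6FN2O4-

Heavy atoms from the SMILES: 10 C, 1 F, 2 N, 4 O.
Implicit hydrogens by atom environment:
  5 × C (aromatic): no H
  2 × C: no H
  2 × O: no H
  2 × O (charge -1): no H
  1 × C: 3 H
  1 × C: 2 H
  1 × C (aromatic): 1 H
  1 × F: no H
  1 × N: no H
  1 × N (charge +1): no H
  Total hydrogens = 6.
Net charge -1.
Molecular formula: C10H6FN2O4-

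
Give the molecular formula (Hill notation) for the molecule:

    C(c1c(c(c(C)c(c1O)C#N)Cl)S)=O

C9H6ClNO2S

Heavy atoms from the SMILES: 9 C, 1 Cl, 1 N, 2 O, 1 S.
Implicit hydrogens by atom environment:
  6 × C (aromatic): no H
  1 × C: 3 H
  1 × C: 1 H
  1 × C: no H
  1 × Cl: no H
  1 × N: no H
  1 × O: 1 H
  1 × O: no H
  1 × S: 1 H
  Total hydrogens = 6.
Molecular formula: C9H6ClNO2S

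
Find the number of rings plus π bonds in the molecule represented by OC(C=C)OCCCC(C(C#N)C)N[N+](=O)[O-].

Molecular formula from the SMILES: C10H17N3O4.
DoU = (2C + 2 + N − H − X)/2 = (2·10 + 2 + 3 − 17 − 0)/2 = 8/2 = 4.
(Structurally: 0 ring(s) + 4 π bond(s) = 4.)

4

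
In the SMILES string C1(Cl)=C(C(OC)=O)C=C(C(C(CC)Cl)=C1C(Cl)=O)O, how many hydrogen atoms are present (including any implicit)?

Hydrogens are implicit in SMILES; fill each atom to its normal valence:
  5 × C (aromatic): no H
  3 × Cl: no H
  3 × O: no H
  2 × C: 3 H each → 6
  2 × C: no H
  1 × C: 2 H
  1 × C (aromatic): 1 H
  1 × C: 1 H
  1 × O: 1 H
  Total hydrogens = 11.

11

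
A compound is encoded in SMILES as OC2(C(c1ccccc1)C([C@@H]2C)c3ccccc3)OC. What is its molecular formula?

Heavy atoms from the SMILES: 18 C, 2 O.
Implicit hydrogens by atom environment:
  10 × C (aromatic): 1 H each → 10
  3 × C: 1 H each → 3
  2 × C: 3 H each → 6
  2 × C (aromatic): no H
  1 × C: no H
  1 × O: 1 H
  1 × O: no H
  Total hydrogens = 20.
Molecular formula: C18H20O2

C18H20O2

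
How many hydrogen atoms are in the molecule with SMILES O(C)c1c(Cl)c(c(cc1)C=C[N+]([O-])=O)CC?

12

Hydrogens are implicit in SMILES; fill each atom to its normal valence:
  4 × C (aromatic): no H
  2 × C: 3 H each → 6
  2 × C (aromatic): 1 H each → 2
  2 × C: 1 H each → 2
  2 × O: no H
  1 × C: 2 H
  1 × Cl: no H
  1 × N (charge +1): no H
  1 × O (charge -1): no H
  Total hydrogens = 12.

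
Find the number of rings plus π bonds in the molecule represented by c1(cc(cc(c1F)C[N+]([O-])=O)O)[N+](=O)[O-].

6

Molecular formula from the SMILES: C7H5FN2O5.
DoU = (2C + 2 + N − H − X)/2 = (2·7 + 2 + 2 − 5 − 1)/2 = 12/2 = 6.
(Structurally: 1 ring(s) + 5 π bond(s) = 6.)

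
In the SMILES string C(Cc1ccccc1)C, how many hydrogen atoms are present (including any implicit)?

12

Hydrogens are implicit in SMILES; fill each atom to its normal valence:
  5 × C (aromatic): 1 H each → 5
  2 × C: 2 H each → 4
  1 × C: 3 H
  1 × C (aromatic): no H
  Total hydrogens = 12.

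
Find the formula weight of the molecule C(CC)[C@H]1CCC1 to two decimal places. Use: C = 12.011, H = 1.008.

Molecular formula: C7H14.
M = 7×12.011 + 14×1.008 = 98.19 g/mol.

98.19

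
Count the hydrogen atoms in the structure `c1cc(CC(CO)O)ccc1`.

Hydrogens are implicit in SMILES; fill each atom to its normal valence:
  5 × C (aromatic): 1 H each → 5
  2 × C: 2 H each → 4
  2 × O: 1 H each → 2
  1 × C: 1 H
  1 × C (aromatic): no H
  Total hydrogens = 12.

12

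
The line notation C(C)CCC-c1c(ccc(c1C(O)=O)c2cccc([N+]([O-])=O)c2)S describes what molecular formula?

C18H19NO4S

Heavy atoms from the SMILES: 18 C, 1 N, 4 O, 1 S.
Implicit hydrogens by atom environment:
  6 × C (aromatic): 1 H each → 6
  6 × C (aromatic): no H
  4 × C: 2 H each → 8
  2 × O: no H
  1 × C: 3 H
  1 × C: no H
  1 × N (charge +1): no H
  1 × O: 1 H
  1 × O (charge -1): no H
  1 × S: 1 H
  Total hydrogens = 19.
Molecular formula: C18H19NO4S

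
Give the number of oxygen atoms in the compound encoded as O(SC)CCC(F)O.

2

The symbol for oxygen appears 2 times in the SMILES.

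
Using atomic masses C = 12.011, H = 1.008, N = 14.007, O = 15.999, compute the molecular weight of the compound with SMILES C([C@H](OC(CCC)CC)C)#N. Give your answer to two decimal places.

155.24

Molecular formula: C9H17NO.
M = 9×12.011 + 17×1.008 + 1×14.007 + 1×15.999 = 155.24 g/mol.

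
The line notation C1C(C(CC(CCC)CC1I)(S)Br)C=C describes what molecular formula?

Heavy atoms from the SMILES: 1 Br, 12 C, 1 I, 1 S.
Implicit hydrogens by atom environment:
  6 × C: 2 H each → 12
  4 × C: 1 H each → 4
  1 × Br: no H
  1 × C: 3 H
  1 × C: no H
  1 × I: no H
  1 × S: 1 H
  Total hydrogens = 20.
Molecular formula: C12H20BrIS

C12H20BrIS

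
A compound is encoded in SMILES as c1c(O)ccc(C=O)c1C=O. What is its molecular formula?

Heavy atoms from the SMILES: 8 C, 3 O.
Implicit hydrogens by atom environment:
  3 × C (aromatic): 1 H each → 3
  3 × C (aromatic): no H
  2 × C: 1 H each → 2
  2 × O: no H
  1 × O: 1 H
  Total hydrogens = 6.
Molecular formula: C8H6O3

C8H6O3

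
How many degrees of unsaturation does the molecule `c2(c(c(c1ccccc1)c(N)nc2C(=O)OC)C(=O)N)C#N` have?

12

Molecular formula from the SMILES: C15H12N4O3.
DoU = (2C + 2 + N − H − X)/2 = (2·15 + 2 + 4 − 12 − 0)/2 = 24/2 = 12.
(Structurally: 2 ring(s) + 10 π bond(s) = 12.)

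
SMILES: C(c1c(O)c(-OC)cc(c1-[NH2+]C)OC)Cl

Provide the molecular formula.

C10H15ClNO3+

Heavy atoms from the SMILES: 10 C, 1 Cl, 1 N, 3 O.
Implicit hydrogens by atom environment:
  5 × C (aromatic): no H
  3 × C: 3 H each → 9
  2 × O: no H
  1 × C: 2 H
  1 × C (aromatic): 1 H
  1 × Cl: no H
  1 × N (charge +1): 2 H
  1 × O: 1 H
  Total hydrogens = 15.
Net charge +1.
Molecular formula: C10H15ClNO3+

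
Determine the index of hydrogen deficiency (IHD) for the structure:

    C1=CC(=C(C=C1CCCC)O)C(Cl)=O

5

Molecular formula from the SMILES: C11H13ClO2.
DoU = (2C + 2 + N − H − X)/2 = (2·11 + 2 + 0 − 13 − 1)/2 = 10/2 = 5.
(Structurally: 1 ring(s) + 4 π bond(s) = 5.)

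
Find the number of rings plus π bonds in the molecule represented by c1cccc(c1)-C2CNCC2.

Molecular formula from the SMILES: C10H13N.
DoU = (2C + 2 + N − H − X)/2 = (2·10 + 2 + 1 − 13 − 0)/2 = 10/2 = 5.
(Structurally: 2 ring(s) + 3 π bond(s) = 5.)

5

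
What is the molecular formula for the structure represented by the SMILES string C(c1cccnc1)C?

Heavy atoms from the SMILES: 7 C, 1 N.
Implicit hydrogens by atom environment:
  4 × C (aromatic): 1 H each → 4
  1 × C: 3 H
  1 × C: 2 H
  1 × C (aromatic): no H
  1 × N (aromatic): no H
  Total hydrogens = 9.
Molecular formula: C7H9N

C7H9N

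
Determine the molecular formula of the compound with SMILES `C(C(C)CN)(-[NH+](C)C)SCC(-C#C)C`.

Heavy atoms from the SMILES: 11 C, 2 N, 1 S.
Implicit hydrogens by atom environment:
  4 × C: 3 H each → 12
  4 × C: 1 H each → 4
  2 × C: 2 H each → 4
  1 × C: no H
  1 × N: 2 H
  1 × N (charge +1): 1 H
  1 × S: no H
  Total hydrogens = 23.
Net charge +1.
Molecular formula: C11H23N2S+

C11H23N2S+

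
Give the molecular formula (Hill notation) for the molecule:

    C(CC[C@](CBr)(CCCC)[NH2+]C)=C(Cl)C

Heavy atoms from the SMILES: 1 Br, 12 C, 1 Cl, 1 N.
Implicit hydrogens by atom environment:
  6 × C: 2 H each → 12
  3 × C: 3 H each → 9
  2 × C: no H
  1 × Br: no H
  1 × C: 1 H
  1 × Cl: no H
  1 × N (charge +1): 2 H
  Total hydrogens = 24.
Net charge +1.
Molecular formula: C12H24BrClN+

C12H24BrClN+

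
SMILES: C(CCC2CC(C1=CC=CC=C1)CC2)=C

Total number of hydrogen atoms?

Hydrogens are implicit in SMILES; fill each atom to its normal valence:
  6 × C: 2 H each → 12
  5 × C (aromatic): 1 H each → 5
  3 × C: 1 H each → 3
  1 × C (aromatic): no H
  Total hydrogens = 20.

20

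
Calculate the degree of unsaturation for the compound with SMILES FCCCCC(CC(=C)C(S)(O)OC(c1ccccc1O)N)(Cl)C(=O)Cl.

Molecular formula from the SMILES: C17H22Cl2FNO4S.
DoU = (2C + 2 + N − H − X)/2 = (2·17 + 2 + 1 − 22 − 3)/2 = 12/2 = 6.
(Structurally: 1 ring(s) + 5 π bond(s) = 6.)

6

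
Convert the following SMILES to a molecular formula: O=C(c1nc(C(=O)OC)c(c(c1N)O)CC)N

Heavy atoms from the SMILES: 10 C, 3 N, 4 O.
Implicit hydrogens by atom environment:
  5 × C (aromatic): no H
  3 × O: no H
  2 × C: 3 H each → 6
  2 × C: no H
  2 × N: 2 H each → 4
  1 × C: 2 H
  1 × N (aromatic): no H
  1 × O: 1 H
  Total hydrogens = 13.
Molecular formula: C10H13N3O4

C10H13N3O4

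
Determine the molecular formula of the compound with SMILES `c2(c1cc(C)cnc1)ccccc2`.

Heavy atoms from the SMILES: 12 C, 1 N.
Implicit hydrogens by atom environment:
  8 × C (aromatic): 1 H each → 8
  3 × C (aromatic): no H
  1 × C: 3 H
  1 × N (aromatic): no H
  Total hydrogens = 11.
Molecular formula: C12H11N

C12H11N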